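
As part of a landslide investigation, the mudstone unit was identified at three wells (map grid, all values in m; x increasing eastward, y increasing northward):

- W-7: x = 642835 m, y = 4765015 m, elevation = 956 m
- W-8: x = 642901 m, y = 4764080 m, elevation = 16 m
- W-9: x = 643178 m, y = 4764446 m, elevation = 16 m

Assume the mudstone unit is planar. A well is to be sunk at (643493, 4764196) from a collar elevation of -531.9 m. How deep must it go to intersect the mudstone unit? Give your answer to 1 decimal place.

64.7 m

Two edge vectors: W-7→W-8 = (66, -935, -940), W-7→W-9 = (343, -569, -940).
Normal n = (W-7→W-8) × (W-7→W-9) = (344040, -260380, 283151).
So ∂z/∂x = −n_x/n_z = −1.215040738 and ∂z/∂y = −n_y/n_z = 0.919580012.
Intercept c from W-7: 956 + 781070.71 − 4381812.55 = −3599785.84.
At (643493, 4764196): z_contact = −781870.21 + 4381059.42 − 3599785.84 = -596.63 m.
Depth below ground = -531.9 − (-596.63) = 64.7 m.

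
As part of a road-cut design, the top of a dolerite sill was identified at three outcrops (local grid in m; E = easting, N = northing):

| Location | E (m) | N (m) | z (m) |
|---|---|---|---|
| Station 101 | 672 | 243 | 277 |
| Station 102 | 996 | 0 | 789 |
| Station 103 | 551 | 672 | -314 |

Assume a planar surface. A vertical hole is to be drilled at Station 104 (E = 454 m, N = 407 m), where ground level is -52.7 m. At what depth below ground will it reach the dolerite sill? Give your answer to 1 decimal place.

Let the plane be z = a·E + b·N + c.
Station 102−Station 101: 324a − 243b = 512;  Station 103−Station 101: −121a + 429b = −591.
Solving gives a = 0.69379, b = −1.18194.
Then c = 277 − a·672 − b·243 = 97.98.
At (454, 407): z_contact = 314.98 − 481.05 + 97.98 = -68.08 m.
Depth below ground = -52.7 − (-68.08) = 15.4 m.

15.4 m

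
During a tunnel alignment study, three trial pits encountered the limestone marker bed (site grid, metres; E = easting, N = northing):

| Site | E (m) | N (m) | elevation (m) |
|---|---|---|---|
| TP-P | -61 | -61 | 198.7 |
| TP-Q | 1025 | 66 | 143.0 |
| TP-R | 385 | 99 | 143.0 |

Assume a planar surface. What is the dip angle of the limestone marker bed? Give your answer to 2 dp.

16.95°

Two edge vectors: TP-P→TP-Q = (1086, 127, -55.7), TP-P→TP-R = (446, 160, -55.7).
Normal n = (TP-P→TP-Q) × (TP-P→TP-R) = (1838.1, 35648, 117118).
So ∂z/∂E = −n_x/n_z = −0.01569 and ∂z/∂N = −n_y/n_z = −0.30438.
Gradient magnitude |∇z| = √(a² + b²) = √(0.00025 + 0.09265) = 0.30478.
True dip = arctan(0.30478) = 16.95°, dipping toward N (azimuth ≈ 003°).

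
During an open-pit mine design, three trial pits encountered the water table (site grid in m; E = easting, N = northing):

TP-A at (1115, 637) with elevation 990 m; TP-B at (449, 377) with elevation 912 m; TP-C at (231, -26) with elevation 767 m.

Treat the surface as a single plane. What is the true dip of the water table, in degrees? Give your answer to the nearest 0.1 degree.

20.7°

Let the plane be z = a·E + b·N + c.
TP-B−TP-A: −666a − 260b = −78;  TP-C−TP-A: −884a − 663b = −223.
Solving gives a = −0.02960, b = 0.37581.
Gradient magnitude |∇z| = √(a² + b²) = √(0.00088 + 0.14123) = 0.37697.
True dip = arctan(0.37697) = 20.7°, dipping toward S (azimuth ≈ 175°).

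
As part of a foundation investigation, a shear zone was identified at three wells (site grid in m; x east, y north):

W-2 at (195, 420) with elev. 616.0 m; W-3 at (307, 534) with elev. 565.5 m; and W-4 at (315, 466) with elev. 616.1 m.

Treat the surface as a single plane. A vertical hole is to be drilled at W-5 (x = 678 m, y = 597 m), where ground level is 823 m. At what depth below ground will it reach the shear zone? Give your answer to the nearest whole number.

201 m

Let the plane be z = a·x + b·y + c.
W-3−W-2: 112a + 114b = −50.5;  W-4−W-2: 120a + 46b = 0.1.
Solving gives a = 0.27373, b = −0.71191.
Then c = 616 − a·195 − b·420 = 861.63.
At (678, 597): z_contact = 185.6 − 425.0 + 861.63 = 622.2 m.
Depth below ground = 823 − 622.2 = 201 m.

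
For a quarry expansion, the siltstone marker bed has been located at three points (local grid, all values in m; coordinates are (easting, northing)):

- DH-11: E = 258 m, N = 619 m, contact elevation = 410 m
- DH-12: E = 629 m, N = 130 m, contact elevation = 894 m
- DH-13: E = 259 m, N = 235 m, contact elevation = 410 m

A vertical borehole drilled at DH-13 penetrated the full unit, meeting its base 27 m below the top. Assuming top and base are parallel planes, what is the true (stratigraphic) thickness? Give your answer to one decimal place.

16.4 m

Let the plane be z = a·E + b·N + c.
DH-12−DH-11: 371a − 489b = 484;  DH-13−DH-11: 1a − 384b = 0.
Solving gives a = 1.30908, b = 0.00341.
|∇z| = √(a²+b²) = 1.30908, so dip δ = arctan(1.30908) = 52.62°.
True thickness = vertical thickness × cos δ = 27 × cos 52.62° = 16.4 m.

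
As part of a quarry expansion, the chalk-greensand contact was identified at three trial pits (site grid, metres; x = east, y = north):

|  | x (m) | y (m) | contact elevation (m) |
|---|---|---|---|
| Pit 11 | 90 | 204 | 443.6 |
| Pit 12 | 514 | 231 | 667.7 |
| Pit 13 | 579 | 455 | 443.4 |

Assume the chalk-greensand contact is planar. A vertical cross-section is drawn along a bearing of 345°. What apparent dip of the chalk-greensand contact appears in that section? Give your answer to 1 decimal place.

Let the plane be z = a·x + b·y + c.
Pit 12−Pit 11: 424a + 27b = 224.1;  Pit 13−Pit 11: 489a + 251b = −0.2.
Solving gives a = 0.60345, b = −1.17645.
Unit vector along 345° is (sin 345°, cos 345°) = (-0.2588, 0.9659).
Slope in that direction = a·(-0.2588) + b·(0.9659) = −1.29255.
Apparent dip = arctan|1.29255| = 52.3° (true dip is 52.9°, so apparent ≤ true as expected).

52.3°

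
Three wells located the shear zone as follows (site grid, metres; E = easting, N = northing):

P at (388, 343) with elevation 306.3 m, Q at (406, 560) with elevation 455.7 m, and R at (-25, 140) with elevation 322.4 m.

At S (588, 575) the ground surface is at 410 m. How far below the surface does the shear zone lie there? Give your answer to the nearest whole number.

15 m

Two edge vectors: P→Q = (18, 217, 149.4), P→R = (-413, -203, 16.1).
Normal n = (P→Q) × (P→R) = (33821.9, -61992, 85967).
So ∂z/∂E = −n_x/n_z = −0.39343 and ∂z/∂N = −n_y/n_z = 0.72111.
Intercept c from P: 306.3 + 152.65 − 247.34 = 211.61.
At (588, 575): z_contact = −231.3 + 414.6 + 211.61 = 394.9 m.
Depth below ground = 410 − 394.9 = 15 m.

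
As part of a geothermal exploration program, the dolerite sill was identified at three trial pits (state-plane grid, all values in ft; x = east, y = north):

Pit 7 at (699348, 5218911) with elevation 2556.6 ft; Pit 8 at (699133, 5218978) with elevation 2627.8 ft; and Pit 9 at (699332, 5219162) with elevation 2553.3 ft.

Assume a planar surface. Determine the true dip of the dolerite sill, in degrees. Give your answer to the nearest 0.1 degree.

Two edge vectors: Pit 7→Pit 8 = (-215, 67, 71.2), Pit 7→Pit 9 = (-16, 251, -3.3).
Normal n = (Pit 7→Pit 8) × (Pit 7→Pit 9) = (-18092.3, -1848.7, -52893).
So ∂z/∂x = −n_x/n_z = −0.34205 and ∂z/∂y = −n_y/n_z = −0.03495.
Gradient magnitude |∇z| = √(a² + b²) = √(0.11700 + 0.00122) = 0.34384.
True dip = arctan(0.34384) = 19.0°, dipping toward E (azimuth ≈ 084°).

19.0°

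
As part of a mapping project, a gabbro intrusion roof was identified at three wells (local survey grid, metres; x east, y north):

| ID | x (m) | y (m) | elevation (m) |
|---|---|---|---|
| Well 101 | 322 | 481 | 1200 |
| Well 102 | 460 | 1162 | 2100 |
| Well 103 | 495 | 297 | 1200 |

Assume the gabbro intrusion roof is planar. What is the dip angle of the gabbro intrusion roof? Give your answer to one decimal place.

57.8°

Two edge vectors: Well 101→Well 102 = (138, 681, 900), Well 101→Well 103 = (173, -184, 0).
Normal n = (Well 101→Well 102) × (Well 101→Well 103) = (165600, 155700, -143205).
So ∂z/∂x = −n_x/n_z = 1.15638 and ∂z/∂y = −n_y/n_z = 1.08725.
Gradient magnitude |∇z| = √(a² + b²) = √(1.33722 + 1.18212) = 1.58724.
True dip = arctan(1.58724) = 57.8°, dipping toward SW (azimuth ≈ 227°).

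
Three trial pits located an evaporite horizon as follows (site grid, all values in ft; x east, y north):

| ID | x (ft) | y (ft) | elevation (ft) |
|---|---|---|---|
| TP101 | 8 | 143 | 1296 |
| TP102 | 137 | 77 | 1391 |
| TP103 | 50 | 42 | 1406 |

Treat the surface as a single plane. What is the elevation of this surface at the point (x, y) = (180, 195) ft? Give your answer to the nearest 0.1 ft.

1283.4 ft

Let the plane be z = a·x + b·y + c.
TP102−TP101: 129a − 66b = 95;  TP103−TP101: 42a − 101b = 110.
Solving gives a = 0.22765, b = −0.99444.
Then c = 1296 − a·8 − b·143 = 1436.38.
At (180, 195): z = 41.0 − 193.9 + 1436.38 = 1283.4 ft.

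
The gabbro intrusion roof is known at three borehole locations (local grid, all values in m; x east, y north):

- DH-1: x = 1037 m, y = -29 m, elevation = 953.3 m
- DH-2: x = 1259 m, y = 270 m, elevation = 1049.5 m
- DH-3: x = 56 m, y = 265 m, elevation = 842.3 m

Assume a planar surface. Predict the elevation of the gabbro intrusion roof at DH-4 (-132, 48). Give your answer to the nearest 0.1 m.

Let the plane be z = a·x + b·y + c.
DH-2−DH-1: 222a + 299b = 96.2;  DH-3−DH-1: −981a + 294b = −111.
Solving gives a = 0.171428, b = 0.194458.
Then c = 953.3 − a·1037 − b·-29 = 781.17.
At (-132, 48): z = −22.6 + 9.3 + 781.17 = 767.9 m.

767.9 m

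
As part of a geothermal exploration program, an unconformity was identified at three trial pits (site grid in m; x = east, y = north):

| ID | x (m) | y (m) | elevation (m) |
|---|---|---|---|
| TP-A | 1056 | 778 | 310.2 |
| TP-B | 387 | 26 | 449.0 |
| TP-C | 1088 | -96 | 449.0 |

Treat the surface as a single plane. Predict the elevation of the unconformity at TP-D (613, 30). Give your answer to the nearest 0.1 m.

442.1 m

Two edge vectors: TP-A→TP-B = (-669, -752, 138.8), TP-A→TP-C = (32, -874, 138.8).
Normal n = (TP-A→TP-B) × (TP-A→TP-C) = (16933.6, 97298.8, 608770).
So ∂z/∂x = −n_x/n_z = −0.027816 and ∂z/∂y = −n_y/n_z = −0.159829.
Intercept c from TP-A: 310.2 + 29.37 + 124.35 = 463.92.
At (613, 30): z = −17.1 − 4.8 + 463.92 = 442.1 m.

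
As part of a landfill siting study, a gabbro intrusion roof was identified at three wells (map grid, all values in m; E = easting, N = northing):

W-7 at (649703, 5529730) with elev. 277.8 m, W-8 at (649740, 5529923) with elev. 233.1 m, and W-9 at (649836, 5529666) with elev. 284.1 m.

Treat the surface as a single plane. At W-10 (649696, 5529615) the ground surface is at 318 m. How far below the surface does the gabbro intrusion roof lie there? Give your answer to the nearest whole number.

14 m

Let the plane be z = a·E + b·N + c.
W-8−W-7: 37a + 193b = −44.7;  W-9−W-7: 133a − 64b = 6.3.
Solving gives a = −0.05866890, b = −0.22035881.
Then c = 277.8 − a·649703 − b·5529730 = 1256919.89.
At (649696, 5529615): z_contact = −38117.0 − 1218499.4 + 1256919.89 = 303.6 m.
Depth below ground = 318 − 303.6 = 14 m.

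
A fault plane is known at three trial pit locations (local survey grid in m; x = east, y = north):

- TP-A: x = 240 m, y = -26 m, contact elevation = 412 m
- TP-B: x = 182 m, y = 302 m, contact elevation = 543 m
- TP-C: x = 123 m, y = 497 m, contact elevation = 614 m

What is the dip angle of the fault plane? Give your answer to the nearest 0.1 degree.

Let the plane be z = a·x + b·y + c.
TP-B−TP-A: −58a + 328b = 131;  TP-C−TP-A: −117a + 523b = 202.
Solving gives a = 0.28065, b = 0.44902.
Gradient magnitude |∇z| = √(a² + b²) = √(0.07877 + 0.20162) = 0.52951.
True dip = arctan(0.52951) = 27.9°, dipping toward SSW (azimuth ≈ 212°).

27.9°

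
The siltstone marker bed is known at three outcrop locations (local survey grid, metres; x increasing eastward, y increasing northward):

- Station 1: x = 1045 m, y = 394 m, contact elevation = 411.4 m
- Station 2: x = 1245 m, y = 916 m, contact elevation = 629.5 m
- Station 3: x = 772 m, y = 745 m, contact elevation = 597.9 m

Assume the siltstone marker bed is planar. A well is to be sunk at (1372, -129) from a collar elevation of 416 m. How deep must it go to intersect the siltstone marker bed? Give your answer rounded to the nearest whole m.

Two edge vectors: Station 1→Station 2 = (200, 522, 218.1), Station 1→Station 3 = (-273, 351, 186.5).
Normal n = (Station 1→Station 2) × (Station 1→Station 3) = (20799.9, -96841.3, 212706).
So ∂z/∂x = −n_x/n_z = −0.09779 and ∂z/∂y = −n_y/n_z = 0.45528.
Intercept c from Station 1: 411.4 + 102.19 − 179.38 = 334.21.
At (1372, -129): z_contact = −134.2 − 58.7 + 334.21 = 141.3 m.
Depth below ground = 416 − 141.3 = 275 m.

275 m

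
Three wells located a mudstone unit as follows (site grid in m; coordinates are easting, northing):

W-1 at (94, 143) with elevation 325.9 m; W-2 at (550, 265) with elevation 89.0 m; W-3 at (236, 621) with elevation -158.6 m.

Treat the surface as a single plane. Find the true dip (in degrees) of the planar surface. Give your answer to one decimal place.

Let the plane be z = a·easting + b·northing + c.
W-2−W-1: 456a + 122b = −236.9;  W-3−W-1: 142a + 478b = −484.5.
Solving gives a = −0.26978, b = −0.93346.
Gradient magnitude |∇z| = √(a² + b²) = √(0.07278 + 0.87134) = 0.97166.
True dip = arctan(0.97166) = 44.2°, dipping toward NNE (azimuth ≈ 016°).

44.2°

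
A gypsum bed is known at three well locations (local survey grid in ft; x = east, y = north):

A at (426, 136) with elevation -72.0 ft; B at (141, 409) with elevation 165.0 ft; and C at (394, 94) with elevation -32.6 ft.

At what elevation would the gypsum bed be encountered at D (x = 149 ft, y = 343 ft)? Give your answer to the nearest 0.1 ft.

168.6 ft

Let the plane be z = a·x + b·y + c.
B−A: −285a + 273b = 237;  C−A: −32a − 42b = 39.4.
Solving gives a = −1.00020, b = −0.17604.
Then c = -72 − a·426 − b·136 = 378.03.
At (149, 343): z = −149.0 − 60.4 + 378.03 = 168.6 ft.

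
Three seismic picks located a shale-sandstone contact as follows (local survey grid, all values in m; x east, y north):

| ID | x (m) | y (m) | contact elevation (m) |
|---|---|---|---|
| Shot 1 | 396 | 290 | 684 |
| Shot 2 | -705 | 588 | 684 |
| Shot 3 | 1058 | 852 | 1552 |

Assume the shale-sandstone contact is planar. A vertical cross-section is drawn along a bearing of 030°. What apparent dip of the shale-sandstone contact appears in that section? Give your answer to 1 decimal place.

Let the plane be z = a·x + b·y + c.
Shot 2−Shot 1: −1101a + 298b = 0;  Shot 3−Shot 1: 662a + 562b = 868.
Solving gives a = 0.31698, b = 1.17111.
Unit vector along 030° is (sin 30°, cos 30°) = (0.5000, 0.8660).
Slope in that direction = a·(0.5000) + b·(0.8660) = 1.17270.
Apparent dip = arctan|1.17270| = 49.5° (true dip is 50.5°, so apparent ≤ true as expected).

49.5°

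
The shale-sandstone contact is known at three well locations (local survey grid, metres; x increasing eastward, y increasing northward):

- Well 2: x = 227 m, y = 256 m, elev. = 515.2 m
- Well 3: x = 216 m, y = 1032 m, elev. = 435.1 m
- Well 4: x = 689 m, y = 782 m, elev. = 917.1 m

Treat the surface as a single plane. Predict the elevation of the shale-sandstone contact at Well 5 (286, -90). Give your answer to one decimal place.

Let the plane be z = a·x + b·y + c.
Well 3−Well 2: −11a + 776b = −80.1;  Well 4−Well 2: 462a + 526b = 401.9.
Solving gives a = 0.971751, b = −0.089447.
Then c = 515.2 − a·227 − b·256 = 317.51.
At (286, -90): z = 277.9 + 8.1 + 317.51 = 603.5 m.

603.5 m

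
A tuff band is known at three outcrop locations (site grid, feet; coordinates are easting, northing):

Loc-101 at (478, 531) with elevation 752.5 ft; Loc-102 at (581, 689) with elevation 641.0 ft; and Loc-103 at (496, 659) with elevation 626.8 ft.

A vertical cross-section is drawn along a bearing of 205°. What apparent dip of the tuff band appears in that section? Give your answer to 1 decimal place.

36.1°

Let the plane be z = a·easting + b·northing + c.
Loc-102−Loc-101: 103a + 158b = −111.5;  Loc-103−Loc-101: 18a + 128b = −125.7.
Solving gives a = 0.54048, b = −1.05804.
Unit vector along 205° is (sin 205°, cos 205°) = (-0.4226, -0.9063).
Slope in that direction = a·(-0.4226) + b·(-0.9063) = 0.73049.
Apparent dip = arctan|0.73049| = 36.1° (true dip is 49.9°, so apparent ≤ true as expected).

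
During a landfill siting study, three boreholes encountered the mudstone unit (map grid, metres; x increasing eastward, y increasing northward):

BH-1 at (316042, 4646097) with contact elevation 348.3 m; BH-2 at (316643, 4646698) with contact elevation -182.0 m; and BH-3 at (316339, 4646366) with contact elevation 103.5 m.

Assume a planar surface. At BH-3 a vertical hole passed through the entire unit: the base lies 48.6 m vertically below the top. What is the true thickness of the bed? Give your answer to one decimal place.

40.3 m

Two edge vectors: BH-1→BH-2 = (601, 601, -530.3), BH-1→BH-3 = (297, 269, -244.8).
Normal n = (BH-1→BH-2) × (BH-1→BH-3) = (-4474.1, -10374.3, -16828).
So ∂z/∂x = −n_x/n_z = −0.26587 and ∂z/∂y = −n_y/n_z = −0.61649.
|∇z| = √(a²+b²) = 0.67138, so dip δ = arctan(0.67138) = 33.88°.
True thickness = vertical thickness × cos δ = 48.6 × cos 33.88° = 40.3 m.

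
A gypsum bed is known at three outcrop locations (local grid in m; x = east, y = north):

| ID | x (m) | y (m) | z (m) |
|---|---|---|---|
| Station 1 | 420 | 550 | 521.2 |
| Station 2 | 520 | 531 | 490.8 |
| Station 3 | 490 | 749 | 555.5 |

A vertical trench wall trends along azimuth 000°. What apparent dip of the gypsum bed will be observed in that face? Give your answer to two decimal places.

14.67°

Two edge vectors: Station 1→Station 2 = (100, -19, -30.4), Station 1→Station 3 = (70, 199, 34.3).
Normal n = (Station 1→Station 2) × (Station 1→Station 3) = (5397.9, -5558, 21230).
So ∂z/∂x = −n_x/n_z = −0.25426 and ∂z/∂y = −n_y/n_z = 0.26180.
Unit vector along 000° is (sin 0°, cos 0°) = (0.0000, 1.0000).
Slope in that direction = a·(0.0000) + b·(1.0000) = 0.26180.
Apparent dip = arctan|0.26180| = 14.67° (true dip is 20.0°, so apparent ≤ true as expected).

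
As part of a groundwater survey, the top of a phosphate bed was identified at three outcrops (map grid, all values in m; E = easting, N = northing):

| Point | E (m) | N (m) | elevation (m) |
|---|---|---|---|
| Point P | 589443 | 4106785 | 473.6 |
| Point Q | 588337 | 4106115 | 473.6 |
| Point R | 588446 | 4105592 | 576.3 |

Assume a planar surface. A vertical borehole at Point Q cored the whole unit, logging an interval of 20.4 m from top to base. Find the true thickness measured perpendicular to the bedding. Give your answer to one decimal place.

20.0 m

Two edge vectors: Point P→Point Q = (-1106, -670, 0), Point P→Point R = (-997, -1193, 102.7).
Normal n = (Point P→Point Q) × (Point P→Point R) = (-68809, 113586.2, 651468).
So ∂z/∂E = −n_x/n_z = 0.10562 and ∂z/∂N = −n_y/n_z = −0.17435.
|∇z| = √(a²+b²) = 0.20385, so dip δ = arctan(0.20385) = 11.52°.
True thickness = vertical thickness × cos δ = 20.4 × cos 11.52° = 20.0 m.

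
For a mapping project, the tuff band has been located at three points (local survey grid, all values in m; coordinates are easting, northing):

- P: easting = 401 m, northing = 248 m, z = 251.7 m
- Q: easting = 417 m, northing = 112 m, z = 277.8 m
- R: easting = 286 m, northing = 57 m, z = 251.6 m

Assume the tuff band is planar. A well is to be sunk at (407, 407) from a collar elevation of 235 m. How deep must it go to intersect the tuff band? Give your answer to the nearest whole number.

7 m

Let the plane be z = a·easting + b·northing + c.
Q−P: 16a − 136b = 26.1;  R−P: −115a − 191b = −0.1.
Solving gives a = 0.26737, b = −0.16046.
Then c = 251.7 − a·401 − b·248 = 184.28.
At (407, 407): z_contact = 108.8 − 65.3 + 184.28 = 227.8 m.
Depth below ground = 235 − 227.8 = 7 m.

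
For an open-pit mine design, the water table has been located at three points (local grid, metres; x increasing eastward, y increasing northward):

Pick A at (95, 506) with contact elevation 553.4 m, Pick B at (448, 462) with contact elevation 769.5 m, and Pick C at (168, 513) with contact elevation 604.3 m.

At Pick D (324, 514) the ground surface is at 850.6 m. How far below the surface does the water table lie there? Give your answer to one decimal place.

142.9 m

Two edge vectors: Pick A→Pick B = (353, -44, 216.1), Pick A→Pick C = (73, 7, 50.9).
Normal n = (Pick A→Pick B) × (Pick A→Pick C) = (-3752.3, -2192.4, 5683).
So ∂z/∂x = −n_x/n_z = 0.66027 and ∂z/∂y = −n_y/n_z = 0.38578.
Intercept c from Pick A: 553.4 − 62.73 − 195.21 = 295.47.
At (324, 514): z_contact = 213.93 + 198.29 + 295.47 = 707.69 m.
Depth below ground = 850.6 − 707.69 = 142.9 m.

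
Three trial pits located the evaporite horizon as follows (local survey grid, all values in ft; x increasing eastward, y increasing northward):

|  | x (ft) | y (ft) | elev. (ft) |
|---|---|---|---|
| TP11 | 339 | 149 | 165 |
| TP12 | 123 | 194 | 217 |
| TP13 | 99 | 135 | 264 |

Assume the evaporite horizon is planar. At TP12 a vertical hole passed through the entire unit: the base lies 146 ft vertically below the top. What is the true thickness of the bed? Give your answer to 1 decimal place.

117.1 ft

Two edge vectors: TP11→TP12 = (-216, 45, 52), TP11→TP13 = (-240, -14, 99).
Normal n = (TP11→TP12) × (TP11→TP13) = (5183, 8904, 13824).
So ∂z/∂x = −n_x/n_z = −0.37493 and ∂z/∂y = −n_y/n_z = −0.64410.
|∇z| = √(a²+b²) = 0.74527, so dip δ = arctan(0.74527) = 36.70°.
True thickness = vertical thickness × cos δ = 146 × cos 36.70° = 117.1 ft.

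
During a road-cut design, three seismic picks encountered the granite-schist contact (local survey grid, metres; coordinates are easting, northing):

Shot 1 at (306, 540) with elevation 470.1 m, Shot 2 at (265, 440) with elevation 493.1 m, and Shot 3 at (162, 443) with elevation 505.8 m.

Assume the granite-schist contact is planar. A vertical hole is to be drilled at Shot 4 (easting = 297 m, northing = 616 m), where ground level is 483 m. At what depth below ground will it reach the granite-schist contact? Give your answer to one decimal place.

Two edge vectors: Shot 1→Shot 2 = (-41, -100, 23), Shot 1→Shot 3 = (-144, -97, 35.7).
Normal n = (Shot 1→Shot 2) × (Shot 1→Shot 3) = (-1339, -1848.3, -10423).
So ∂z/∂easting = −n_x/n_z = −0.12847 and ∂z/∂northing = −n_y/n_z = −0.17733.
Intercept c from Shot 1: 470.1 + 39.31 + 95.76 = 605.17.
At (297, 616): z_contact = −38.15 − 109.23 + 605.17 = 457.78 m.
Depth below ground = 483 − 457.78 = 25.2 m.

25.2 m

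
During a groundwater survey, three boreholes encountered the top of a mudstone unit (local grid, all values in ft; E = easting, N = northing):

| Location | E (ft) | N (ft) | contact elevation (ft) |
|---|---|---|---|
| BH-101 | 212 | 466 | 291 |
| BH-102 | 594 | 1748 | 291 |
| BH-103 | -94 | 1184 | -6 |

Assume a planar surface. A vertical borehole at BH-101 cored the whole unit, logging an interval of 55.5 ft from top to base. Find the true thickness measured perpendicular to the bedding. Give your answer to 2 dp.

47.67 ft

Two edge vectors: BH-101→BH-102 = (382, 1282, 0), BH-101→BH-103 = (-306, 718, -297).
Normal n = (BH-101→BH-102) × (BH-101→BH-103) = (-380754, 113454, 666568).
So ∂z/∂E = −n_x/n_z = 0.57122 and ∂z/∂N = −n_y/n_z = −0.17021.
|∇z| = √(a²+b²) = 0.59603, so dip δ = arctan(0.59603) = 30.80°.
True thickness = vertical thickness × cos δ = 55.5 × cos 30.80° = 47.67 ft.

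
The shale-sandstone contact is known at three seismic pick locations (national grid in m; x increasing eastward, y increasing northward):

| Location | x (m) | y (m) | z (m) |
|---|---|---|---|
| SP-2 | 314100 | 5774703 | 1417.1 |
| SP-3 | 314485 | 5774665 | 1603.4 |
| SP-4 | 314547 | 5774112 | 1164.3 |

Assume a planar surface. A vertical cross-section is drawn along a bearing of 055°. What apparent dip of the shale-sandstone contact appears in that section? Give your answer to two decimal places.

43.76°

Two edge vectors: SP-2→SP-3 = (385, -38, 186.3), SP-2→SP-4 = (447, -591, -252.8).
Normal n = (SP-2→SP-3) × (SP-2→SP-4) = (119709.7, 180604.1, -210549).
So ∂z/∂x = −n_x/n_z = 0.56856 and ∂z/∂y = −n_y/n_z = 0.85778.
Unit vector along 055° is (sin 55°, cos 55°) = (0.8192, 0.5736).
Slope in that direction = a·(0.8192) + b·(0.5736) = 0.95774.
Apparent dip = arctan|0.95774| = 43.76° (true dip is 45.8°, so apparent ≤ true as expected).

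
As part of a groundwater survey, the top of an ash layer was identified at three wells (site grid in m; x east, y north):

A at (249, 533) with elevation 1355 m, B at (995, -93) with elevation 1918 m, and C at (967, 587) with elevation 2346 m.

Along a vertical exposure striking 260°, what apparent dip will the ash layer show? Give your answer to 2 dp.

54.99°

Two edge vectors: A→B = (746, -626, 563), A→C = (718, 54, 991).
Normal n = (A→B) × (A→C) = (-650768, -335052, 489752).
So ∂z/∂x = −n_x/n_z = 1.32877 and ∂z/∂y = −n_y/n_z = 0.68413.
Unit vector along 260° is (sin 260°, cos 260°) = (-0.9848, -0.1736).
Slope in that direction = a·(-0.9848) + b·(-0.1736) = −1.42738.
Apparent dip = arctan|1.42738| = 54.99° (true dip is 56.2°, so apparent ≤ true as expected).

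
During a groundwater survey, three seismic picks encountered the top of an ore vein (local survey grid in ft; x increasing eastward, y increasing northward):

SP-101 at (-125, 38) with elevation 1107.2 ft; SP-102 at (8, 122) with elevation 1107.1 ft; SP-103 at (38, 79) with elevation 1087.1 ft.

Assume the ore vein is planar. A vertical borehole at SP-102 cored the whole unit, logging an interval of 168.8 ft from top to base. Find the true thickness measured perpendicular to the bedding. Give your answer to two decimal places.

157.70 ft

Let the plane be z = a·x + b·y + c.
SP-102−SP-101: 133a + 84b = −0.1;  SP-103−SP-101: 163a + 41b = −20.1.
Solving gives a = −0.20443, b = 0.32249.
|∇z| = √(a²+b²) = 0.38183, so dip δ = arctan(0.38183) = 20.90°.
True thickness = vertical thickness × cos δ = 168.8 × cos 20.90° = 157.70 ft.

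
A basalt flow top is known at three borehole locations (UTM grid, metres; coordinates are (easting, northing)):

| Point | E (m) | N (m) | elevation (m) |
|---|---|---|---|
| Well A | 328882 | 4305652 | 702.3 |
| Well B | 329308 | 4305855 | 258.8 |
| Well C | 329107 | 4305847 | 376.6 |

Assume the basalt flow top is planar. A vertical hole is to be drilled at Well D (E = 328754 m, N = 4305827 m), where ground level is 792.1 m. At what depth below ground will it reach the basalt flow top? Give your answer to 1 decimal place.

202.4 m

Let the plane be z = a·E + b·N + c.
Well B−Well A: 426a + 203b = −443.5;  Well C−Well A: 225a + 195b = −325.7.
Solving gives a = −0.544602220, b = −1.041869234.
Then c = 702.3 − a·328882 − b·4305652 = 4665738.52.
At (328754, 4305827): z_contact = −179040.16 − 4486108.68 + 4665738.52 = 589.68 m.
Depth below ground = 792.1 − 589.68 = 202.4 m.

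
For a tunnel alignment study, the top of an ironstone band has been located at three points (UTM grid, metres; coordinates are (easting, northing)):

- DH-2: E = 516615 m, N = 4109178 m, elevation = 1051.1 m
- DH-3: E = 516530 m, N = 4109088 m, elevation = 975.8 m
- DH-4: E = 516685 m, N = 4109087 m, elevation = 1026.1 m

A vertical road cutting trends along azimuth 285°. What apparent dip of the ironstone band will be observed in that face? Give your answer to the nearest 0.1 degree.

Two edge vectors: DH-2→DH-3 = (-85, -90, -75.3), DH-2→DH-4 = (70, -91, -25).
Normal n = (DH-2→DH-3) × (DH-2→DH-4) = (-4602.3, -7396, 14035).
So ∂z/∂E = −n_x/n_z = 0.32792 and ∂z/∂N = −n_y/n_z = 0.52697.
Unit vector along 285° is (sin 285°, cos 285°) = (-0.9659, 0.2588).
Slope in that direction = a·(-0.9659) + b·(0.2588) = −0.18035.
Apparent dip = arctan|0.18035| = 10.2° (true dip is 31.8°, so apparent ≤ true as expected).

10.2°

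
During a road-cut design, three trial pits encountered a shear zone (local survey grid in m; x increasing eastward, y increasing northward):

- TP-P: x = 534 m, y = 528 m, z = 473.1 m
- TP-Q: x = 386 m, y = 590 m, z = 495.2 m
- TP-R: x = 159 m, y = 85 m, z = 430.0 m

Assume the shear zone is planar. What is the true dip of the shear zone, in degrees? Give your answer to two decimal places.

Two edge vectors: TP-P→TP-Q = (-148, 62, 22.1), TP-P→TP-R = (-375, -443, -43.1).
Normal n = (TP-P→TP-Q) × (TP-P→TP-R) = (7118.1, -14666.3, 88814).
So ∂z/∂x = −n_x/n_z = −0.08015 and ∂z/∂y = −n_y/n_z = 0.16514.
Gradient magnitude |∇z| = √(a² + b²) = √(0.00642 + 0.02727) = 0.18356.
True dip = arctan(0.18356) = 10.40°, dipping toward SSE (azimuth ≈ 154°).

10.40°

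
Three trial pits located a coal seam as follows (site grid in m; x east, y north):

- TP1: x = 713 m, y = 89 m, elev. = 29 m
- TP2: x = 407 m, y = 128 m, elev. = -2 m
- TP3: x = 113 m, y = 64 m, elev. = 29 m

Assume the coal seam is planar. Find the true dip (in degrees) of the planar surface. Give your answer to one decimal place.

30.9°

Let the plane be z = a·x + b·y + c.
TP2−TP1: −306a + 39b = −31;  TP3−TP1: −600a − 25b = 0.
Solving gives a = 0.02496, b = −0.59903.
Gradient magnitude |∇z| = √(a² + b²) = √(0.00062 + 0.35884) = 0.59955.
True dip = arctan(0.59955) = 30.9°, dipping toward N (azimuth ≈ 358°).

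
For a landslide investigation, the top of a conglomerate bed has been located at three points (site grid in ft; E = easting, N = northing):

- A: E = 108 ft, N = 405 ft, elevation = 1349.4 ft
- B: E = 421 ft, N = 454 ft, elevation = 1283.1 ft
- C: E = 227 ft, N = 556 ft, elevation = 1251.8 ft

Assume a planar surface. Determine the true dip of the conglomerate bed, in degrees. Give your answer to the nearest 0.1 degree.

Let the plane be z = a·E + b·N + c.
B−A: 313a + 49b = −66.3;  C−A: 119a + 151b = −97.6.
Solving gives a = −0.12620, b = −0.54690.
Gradient magnitude |∇z| = √(a² + b²) = √(0.01593 + 0.29910) = 0.56127.
True dip = arctan(0.56127) = 29.3°, dipping toward NNE (azimuth ≈ 013°).

29.3°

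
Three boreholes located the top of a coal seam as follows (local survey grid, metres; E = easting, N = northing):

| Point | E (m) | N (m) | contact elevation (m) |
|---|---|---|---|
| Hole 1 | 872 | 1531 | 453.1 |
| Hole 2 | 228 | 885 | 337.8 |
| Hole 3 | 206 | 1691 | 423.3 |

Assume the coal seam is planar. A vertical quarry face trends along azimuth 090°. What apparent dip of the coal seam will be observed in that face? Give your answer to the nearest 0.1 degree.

Let the plane be z = a·E + b·N + c.
Hole 2−Hole 1: −644a − 646b = −115.3;  Hole 3−Hole 1: −666a + 160b = −29.8.
Solving gives a = 0.07069, b = 0.10801.
Unit vector along 090° is (sin 90°, cos 90°) = (1.0000, 0.0000).
Slope in that direction = a·(1.0000) + b·(0.0000) = 0.07069.
Apparent dip = arctan|0.07069| = 4.0° (true dip is 7.4°, so apparent ≤ true as expected).

4.0°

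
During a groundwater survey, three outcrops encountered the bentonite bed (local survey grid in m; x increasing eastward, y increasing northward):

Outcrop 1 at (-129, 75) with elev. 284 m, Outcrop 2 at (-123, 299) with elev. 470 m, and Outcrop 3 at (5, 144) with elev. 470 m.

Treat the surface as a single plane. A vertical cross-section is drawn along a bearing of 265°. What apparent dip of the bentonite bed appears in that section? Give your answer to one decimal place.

46.1°

Two edge vectors: Outcrop 1→Outcrop 2 = (6, 224, 186), Outcrop 1→Outcrop 3 = (134, 69, 186).
Normal n = (Outcrop 1→Outcrop 2) × (Outcrop 1→Outcrop 3) = (28830, 23808, -29602).
So ∂z/∂x = −n_x/n_z = 0.97392 and ∂z/∂y = −n_y/n_z = 0.80427.
Unit vector along 265° is (sin 265°, cos 265°) = (-0.9962, -0.0872).
Slope in that direction = a·(-0.9962) + b·(-0.0872) = −1.04031.
Apparent dip = arctan|1.04031| = 46.1° (true dip is 51.6°, so apparent ≤ true as expected).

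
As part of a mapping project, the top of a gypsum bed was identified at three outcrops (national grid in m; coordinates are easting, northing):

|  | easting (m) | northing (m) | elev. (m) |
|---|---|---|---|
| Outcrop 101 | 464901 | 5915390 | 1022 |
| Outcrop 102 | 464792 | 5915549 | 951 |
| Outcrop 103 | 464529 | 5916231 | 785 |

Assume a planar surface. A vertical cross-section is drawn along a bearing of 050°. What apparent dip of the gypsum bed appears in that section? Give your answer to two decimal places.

Let the plane be z = a·easting + b·northing + c.
Outcrop 102−Outcrop 101: −109a + 159b = −71;  Outcrop 103−Outcrop 101: −372a + 841b = −237.
Solving gives a = 0.67735, b = 0.01780.
Unit vector along 050° is (sin 50°, cos 50°) = (0.7660, 0.6428).
Slope in that direction = a·(0.7660) + b·(0.6428) = 0.53032.
Apparent dip = arctan|0.53032| = 27.94° (true dip is 34.1°, so apparent ≤ true as expected).

27.94°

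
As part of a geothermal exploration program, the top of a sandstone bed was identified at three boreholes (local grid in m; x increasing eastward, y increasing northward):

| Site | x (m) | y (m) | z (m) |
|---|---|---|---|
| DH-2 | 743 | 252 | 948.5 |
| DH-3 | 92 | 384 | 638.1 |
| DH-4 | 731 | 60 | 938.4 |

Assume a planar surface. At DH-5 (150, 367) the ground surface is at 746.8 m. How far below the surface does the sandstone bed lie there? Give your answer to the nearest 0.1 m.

Let the plane be z = a·x + b·y + c.
DH-3−DH-2: −651a + 132b = −310.4;  DH-4−DH-2: −12a − 192b = −10.1.
Solving gives a = 0.48137, b = 0.02252.
Then c = 948.5 − a·743 − b·252 = 585.17.
At (150, 367): z_contact = 72.21 + 8.26 + 585.17 = 665.64 m.
Depth below ground = 746.8 − 665.64 = 81.2 m.

81.2 m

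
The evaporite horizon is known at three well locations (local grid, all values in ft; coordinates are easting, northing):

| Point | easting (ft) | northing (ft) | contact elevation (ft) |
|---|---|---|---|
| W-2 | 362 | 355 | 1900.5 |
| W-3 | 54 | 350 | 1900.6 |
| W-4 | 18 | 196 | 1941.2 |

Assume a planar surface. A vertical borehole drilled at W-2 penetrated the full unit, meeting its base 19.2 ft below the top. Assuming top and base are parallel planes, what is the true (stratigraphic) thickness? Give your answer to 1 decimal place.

18.6 ft

Let the plane be z = a·easting + b·northing + c.
W-3−W-2: −308a − 5b = 0.1;  W-4−W-2: −344a − 159b = 40.7.
Solving gives a = 0.00397, b = −0.26456.
|∇z| = √(a²+b²) = 0.26459, so dip δ = arctan(0.26459) = 14.82°.
True thickness = vertical thickness × cos δ = 19.2 × cos 14.82° = 18.6 ft.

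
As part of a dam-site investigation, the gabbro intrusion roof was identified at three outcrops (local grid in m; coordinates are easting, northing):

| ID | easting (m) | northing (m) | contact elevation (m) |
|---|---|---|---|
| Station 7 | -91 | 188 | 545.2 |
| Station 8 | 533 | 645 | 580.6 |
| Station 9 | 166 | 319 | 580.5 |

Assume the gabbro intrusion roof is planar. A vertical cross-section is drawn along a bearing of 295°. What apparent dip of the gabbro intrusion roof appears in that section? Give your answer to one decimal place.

Let the plane be z = a·easting + b·northing + c.
Station 8−Station 7: 624a + 457b = 35.4;  Station 9−Station 7: 257a + 131b = 35.3.
Solving gives a = 0.32194, b = −0.36212.
Unit vector along 295° is (sin 295°, cos 295°) = (-0.9063, 0.4226).
Slope in that direction = a·(-0.9063) + b·(0.4226) = −0.44481.
Apparent dip = arctan|0.44481| = 24.0° (true dip is 25.9°, so apparent ≤ true as expected).

24.0°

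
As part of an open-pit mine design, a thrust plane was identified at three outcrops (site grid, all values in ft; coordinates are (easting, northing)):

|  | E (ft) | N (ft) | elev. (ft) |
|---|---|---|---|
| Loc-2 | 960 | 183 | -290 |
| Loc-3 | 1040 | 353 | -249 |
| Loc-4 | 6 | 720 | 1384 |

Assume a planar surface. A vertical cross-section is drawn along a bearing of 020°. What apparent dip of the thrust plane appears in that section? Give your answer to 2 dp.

Two edge vectors: Loc-2→Loc-3 = (80, 170, 41), Loc-2→Loc-4 = (-954, 537, 1674).
Normal n = (Loc-2→Loc-3) × (Loc-2→Loc-4) = (262563, -173034, 205140).
So ∂z/∂E = −n_x/n_z = −1.27992 and ∂z/∂N = −n_y/n_z = 0.84349.
Unit vector along 020° is (sin 20°, cos 20°) = (0.3420, 0.9397).
Slope in that direction = a·(0.3420) + b·(0.9397) = 0.35486.
Apparent dip = arctan|0.35486| = 19.54° (true dip is 56.9°, so apparent ≤ true as expected).

19.54°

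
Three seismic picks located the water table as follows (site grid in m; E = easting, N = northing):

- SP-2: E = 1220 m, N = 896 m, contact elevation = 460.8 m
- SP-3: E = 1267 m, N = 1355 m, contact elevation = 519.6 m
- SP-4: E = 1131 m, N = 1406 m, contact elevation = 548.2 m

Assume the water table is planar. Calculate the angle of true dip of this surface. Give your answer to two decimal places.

12.00°

Two edge vectors: SP-2→SP-3 = (47, 459, 58.8), SP-2→SP-4 = (-89, 510, 87.4).
Normal n = (SP-2→SP-3) × (SP-2→SP-4) = (10128.6, -9341, 64821).
So ∂z/∂E = −n_x/n_z = −0.15625 and ∂z/∂N = −n_y/n_z = 0.14410.
Gradient magnitude |∇z| = √(a² + b²) = √(0.02442 + 0.02077) = 0.21256.
True dip = arctan(0.21256) = 12.00°, dipping toward SE (azimuth ≈ 133°).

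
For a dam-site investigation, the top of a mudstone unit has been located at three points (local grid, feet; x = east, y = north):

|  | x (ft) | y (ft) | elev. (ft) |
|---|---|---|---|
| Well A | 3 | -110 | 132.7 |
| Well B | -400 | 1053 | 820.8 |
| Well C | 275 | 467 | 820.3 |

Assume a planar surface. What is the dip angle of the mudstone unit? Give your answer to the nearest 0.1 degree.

48.2°

Let the plane be z = a·x + b·y + c.
Well B−Well A: −403a + 1163b = 688.1;  Well C−Well A: 272a + 577b = 687.6.
Solving gives a = 0.73359, b = 0.84586.
Gradient magnitude |∇z| = √(a² + b²) = √(0.53816 + 0.71548) = 1.11966.
True dip = arctan(1.11966) = 48.2°, dipping toward SW (azimuth ≈ 221°).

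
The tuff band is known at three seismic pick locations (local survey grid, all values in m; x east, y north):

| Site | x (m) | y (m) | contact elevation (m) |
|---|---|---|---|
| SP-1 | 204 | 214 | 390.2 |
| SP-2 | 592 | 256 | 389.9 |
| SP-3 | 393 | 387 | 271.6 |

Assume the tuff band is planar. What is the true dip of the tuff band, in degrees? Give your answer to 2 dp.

Two edge vectors: SP-1→SP-2 = (388, 42, -0.3), SP-1→SP-3 = (189, 173, -118.6).
Normal n = (SP-1→SP-2) × (SP-1→SP-3) = (-4929.3, 45960.1, 59186).
So ∂z/∂x = −n_x/n_z = 0.08328 and ∂z/∂y = −n_y/n_z = −0.77654.
Gradient magnitude |∇z| = √(a² + b²) = √(0.00694 + 0.60301) = 0.78099.
True dip = arctan(0.78099) = 37.99°, dipping toward N (azimuth ≈ 354°).

37.99°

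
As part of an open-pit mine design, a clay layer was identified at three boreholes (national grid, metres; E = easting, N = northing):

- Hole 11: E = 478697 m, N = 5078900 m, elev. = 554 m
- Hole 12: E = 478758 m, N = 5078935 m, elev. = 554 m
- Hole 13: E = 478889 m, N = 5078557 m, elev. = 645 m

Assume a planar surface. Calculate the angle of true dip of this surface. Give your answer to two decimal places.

Two edge vectors: Hole 11→Hole 12 = (61, 35, 0), Hole 11→Hole 13 = (192, -343, 91).
Normal n = (Hole 11→Hole 12) × (Hole 11→Hole 13) = (3185, -5551, -27643).
So ∂z/∂E = −n_x/n_z = 0.11522 and ∂z/∂N = −n_y/n_z = −0.20081.
Gradient magnitude |∇z| = √(a² + b²) = √(0.01328 + 0.04032) = 0.23152.
True dip = arctan(0.23152) = 13.04°, dipping toward NNW (azimuth ≈ 330°).

13.04°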